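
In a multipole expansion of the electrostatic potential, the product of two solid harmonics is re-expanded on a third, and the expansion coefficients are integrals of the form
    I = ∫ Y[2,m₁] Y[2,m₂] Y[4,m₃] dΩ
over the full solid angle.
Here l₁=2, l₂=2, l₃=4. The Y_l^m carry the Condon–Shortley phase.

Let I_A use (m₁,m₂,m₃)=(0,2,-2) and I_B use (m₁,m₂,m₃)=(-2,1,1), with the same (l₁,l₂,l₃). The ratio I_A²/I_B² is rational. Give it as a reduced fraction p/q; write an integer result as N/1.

Shared (l₁,l₂,l₃)=(2,2,4): N and (l;000)² cancel in I_A²/I_B².
A: Δ = 0!·4!·4!/9! = 1/630; Racah Σ t=0..0: t=0:+1/96 = 1/96; ⇒ 3j(2 2 4; 0 2 -2)² = 1/42, sgn +1
B: Δ = 0!·4!·4!/9! = 1/630; Racah Σ t=0..0: t=0:+1/144 = 1/144; ⇒ 3j(2 2 4; -2 1 1)² = 1/126, sgn -1
I_A²/I_B² = (1/42)/(1/126) = 3/1

3/1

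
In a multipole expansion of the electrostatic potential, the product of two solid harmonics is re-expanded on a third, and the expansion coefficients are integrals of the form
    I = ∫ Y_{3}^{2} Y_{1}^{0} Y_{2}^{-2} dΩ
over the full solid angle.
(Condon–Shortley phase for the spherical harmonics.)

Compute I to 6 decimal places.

0.184674

m-sum 0 ✓  L=6 even ✓  2≤2≤4 ✓
Π(2lᵢ+1) = 7×3×5 = 105
triangle coeff Δ(3,1,2) = 1/105
Σ_t [1,1]: t=1:−1/4 = -1/4
(3j)²=3/35 [(3 1 2; 0 0 0)], sign=-1
Σ_t [1,1]: t=1:−1/24 = -1/24
(3j)²=1/21 [(3 1 2; 2 0 -2)], sign=-1
⇒ 4πI² = 3/7
I = (+1)√(3/7/(4π)) = 0.18467439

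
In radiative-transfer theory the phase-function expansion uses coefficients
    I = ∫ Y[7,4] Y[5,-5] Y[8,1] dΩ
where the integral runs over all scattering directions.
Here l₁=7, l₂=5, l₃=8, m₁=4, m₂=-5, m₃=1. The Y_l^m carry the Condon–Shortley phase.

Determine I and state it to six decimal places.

Rules hold: Σm=0, L=20 even, 2≤8≤12.
N = 15·11·17 = 2805
Δ = 4!·10!·6!/21! = 1/814773960
Racah Σ t=0..4: t=0:+1/87091200 t=1:−1/4976640 t=2:+1/2073600 t=3:−1/4976640 t=4:+1/87091200 = 1/9676800
⇒ 3j(7 5 8; 0 0 0)² = 360/46189, sgn +1
Racah Σ t=0..0: t=0:+1/522547200 = 1/522547200
⇒ 3j(7 5 8; 4 -5 1)² = 30/4199, sgn -1
4πI² = N·(3j₀)²·(3jₘ)² = 162000/1037153
I = -1·√(0.156197/4π) = -0.11148878

-0.111489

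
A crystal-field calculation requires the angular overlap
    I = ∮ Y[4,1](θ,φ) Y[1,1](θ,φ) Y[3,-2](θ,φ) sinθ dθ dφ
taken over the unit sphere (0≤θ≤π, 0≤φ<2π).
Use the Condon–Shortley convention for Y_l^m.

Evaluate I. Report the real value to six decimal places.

-0.106622

Rules hold: Σm=0, L=8 even, 3≤3≤5.
N = 9·3·7 = 189
Δ = 2!·6!·0!/9! = 1/252
Racah Σ t=1..1: t=1:−1/36 = -1/36
⇒ 3j(4 1 3; 0 0 0)² = 4/63, sgn +1
Racah Σ t=2..2: t=2:+1/240 = 1/240
⇒ 3j(4 1 3; 1 1 -2)² = 1/84, sgn -1
4πI² = N·(3j₀)²·(3jₘ)² = 1/7
I = -1·√(0.142857/4π) = -0.10662181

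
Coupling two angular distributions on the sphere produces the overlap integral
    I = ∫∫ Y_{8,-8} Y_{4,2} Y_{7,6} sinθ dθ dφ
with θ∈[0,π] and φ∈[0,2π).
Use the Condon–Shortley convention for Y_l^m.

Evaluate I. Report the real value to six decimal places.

0.000000

Σlᵢ=19 odd — θ-integrand is odd under cosθ→−cosθ; I=0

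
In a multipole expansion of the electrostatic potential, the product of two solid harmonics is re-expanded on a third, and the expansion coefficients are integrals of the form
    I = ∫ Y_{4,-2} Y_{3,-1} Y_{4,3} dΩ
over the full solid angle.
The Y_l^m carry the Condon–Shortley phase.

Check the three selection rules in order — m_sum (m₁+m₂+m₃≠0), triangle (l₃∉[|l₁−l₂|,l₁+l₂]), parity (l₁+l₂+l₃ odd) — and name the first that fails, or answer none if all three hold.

parity

m₁+m₂+m₃ = -2 − 1 + 3 = 0  ✓
triangle: |4−3|=1 ≤ l₃=4 ≤ 4+3=7  ✓
parity: l₁+l₂+l₃ = 11 is odd  ✗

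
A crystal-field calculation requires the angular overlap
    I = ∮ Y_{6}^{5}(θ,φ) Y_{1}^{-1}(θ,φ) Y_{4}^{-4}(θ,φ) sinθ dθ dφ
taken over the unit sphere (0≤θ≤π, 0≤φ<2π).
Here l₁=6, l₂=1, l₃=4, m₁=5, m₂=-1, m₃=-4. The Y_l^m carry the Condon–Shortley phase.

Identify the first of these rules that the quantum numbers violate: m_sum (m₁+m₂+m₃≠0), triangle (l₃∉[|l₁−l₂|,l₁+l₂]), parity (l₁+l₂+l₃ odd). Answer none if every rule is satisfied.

triangle

Σmᵢ = 0  ✓
l₃∈[|l₁−l₂|,l₁+l₂]=[5,7], have l₃=4  ✗
Σlᵢ = 11 ⇒ odd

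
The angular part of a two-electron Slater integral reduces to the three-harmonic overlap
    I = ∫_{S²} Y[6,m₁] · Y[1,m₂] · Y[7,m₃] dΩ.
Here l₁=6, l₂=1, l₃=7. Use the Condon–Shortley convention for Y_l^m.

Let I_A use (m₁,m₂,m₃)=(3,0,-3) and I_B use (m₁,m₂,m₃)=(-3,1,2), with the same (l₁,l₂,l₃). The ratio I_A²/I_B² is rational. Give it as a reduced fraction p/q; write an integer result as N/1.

4/1

Same 6,1,7: normalisation and zero-m 3j drop out of the ratio.
A: Δ: 0! 12! 2! / 15! → 1/1365; sum: t=0:+1/2177280 = 1/2177280; 3j²(6 1 7; 3 0 -3) = Δ·Π!·Σ² = 8/273  (sign +1)
B: Δ: 0! 12! 2! / 15! → 1/1365; sum: t=0:+1/4354560 = 1/4354560; 3j²(6 1 7; -3 1 2) = Δ·Π!·Σ² = 2/273  (sign -1)
I_A²/I_B² = (8/273)/(2/273) = 4/1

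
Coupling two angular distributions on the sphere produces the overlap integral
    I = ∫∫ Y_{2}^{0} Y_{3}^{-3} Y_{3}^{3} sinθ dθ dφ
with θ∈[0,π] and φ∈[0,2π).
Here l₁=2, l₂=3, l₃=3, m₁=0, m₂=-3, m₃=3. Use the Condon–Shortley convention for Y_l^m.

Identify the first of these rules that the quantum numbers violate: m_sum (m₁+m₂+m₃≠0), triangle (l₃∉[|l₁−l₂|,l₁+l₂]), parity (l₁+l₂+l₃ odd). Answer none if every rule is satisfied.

azimuthal sum: 0 − 3 + 3 = 0  ✓
1 ≤ 3 ≤ 5 (triangle on l)  ✓
L = 2 + 3 + 3 = 8 (even)  ✓

none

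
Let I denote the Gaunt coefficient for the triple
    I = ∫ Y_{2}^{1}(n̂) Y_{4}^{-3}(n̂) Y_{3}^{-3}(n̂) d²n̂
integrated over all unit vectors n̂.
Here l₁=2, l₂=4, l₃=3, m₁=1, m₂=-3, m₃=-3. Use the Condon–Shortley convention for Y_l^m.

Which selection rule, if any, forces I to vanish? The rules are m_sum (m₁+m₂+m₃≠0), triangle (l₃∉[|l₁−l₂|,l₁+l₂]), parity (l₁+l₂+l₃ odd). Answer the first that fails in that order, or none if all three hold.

m₁+m₂+m₃ = 1 − 3 − 3 = -5  ✗
triangle: |2−4|=2 ≤ l₃=3 ≤ 2+4=6
parity: l₁+l₂+l₃ = 9 is odd

m_sum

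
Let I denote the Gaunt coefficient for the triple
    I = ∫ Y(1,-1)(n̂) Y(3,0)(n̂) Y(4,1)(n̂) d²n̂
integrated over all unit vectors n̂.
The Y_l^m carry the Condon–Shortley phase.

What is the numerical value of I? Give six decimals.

-0.194664

Rules hold: Σm=0, L=8 even, 2≤4≤4.
N = 3·7·9 = 189
Δ = 0!·2!·6!/9! = 1/252
Racah Σ t=0..0: t=0:+1/36 = 1/36
⇒ 3j(1 3 4; 0 0 0)² = 4/63, sgn +1
Racah Σ t=0..0: t=0:+1/72 = 1/72
⇒ 3j(1 3 4; -1 0 1)² = 5/126, sgn -1
4πI² = N·(3j₀)²·(3jₘ)² = 10/21
I = -1·√(0.47619/4π) = -0.19466390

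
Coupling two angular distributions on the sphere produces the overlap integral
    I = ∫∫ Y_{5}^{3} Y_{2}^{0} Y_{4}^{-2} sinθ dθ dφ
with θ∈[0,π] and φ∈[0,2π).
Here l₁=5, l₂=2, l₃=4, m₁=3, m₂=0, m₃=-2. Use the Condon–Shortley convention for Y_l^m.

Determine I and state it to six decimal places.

m-sum = 3 + 0 − 2 = 1 ≠ 0 ⇒ I = 0

0.000000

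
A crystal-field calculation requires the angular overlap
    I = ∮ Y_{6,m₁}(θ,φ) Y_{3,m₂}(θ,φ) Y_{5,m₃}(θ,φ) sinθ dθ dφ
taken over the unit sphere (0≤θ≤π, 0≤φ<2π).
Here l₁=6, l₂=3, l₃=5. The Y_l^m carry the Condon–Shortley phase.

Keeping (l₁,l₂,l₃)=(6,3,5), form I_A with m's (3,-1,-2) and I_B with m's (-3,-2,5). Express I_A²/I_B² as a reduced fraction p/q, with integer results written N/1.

Shared (l₁,l₂,l₃)=(6,3,5): N and (l;000)² cancel in I_A²/I_B².
A: Δ = 4!·8!·2!/15! = 1/675675; Racah Σ t=0..2: t=0:+1/34560 t=1:−1/8640 t=2:+1/40320 = -1/16128; ⇒ 3j(6 3 5; 3 -1 -2)² = 18/1001, sgn +1
B: Δ = 4!·8!·2!/15! = 1/675675; Racah Σ t=1..1: t=1:−1/483840 = -1/483840; ⇒ 3j(6 3 5; -3 -2 5)² = 6/1001, sgn -1
I_A²/I_B² = (18/1001)/(6/1001) = 3/1

3/1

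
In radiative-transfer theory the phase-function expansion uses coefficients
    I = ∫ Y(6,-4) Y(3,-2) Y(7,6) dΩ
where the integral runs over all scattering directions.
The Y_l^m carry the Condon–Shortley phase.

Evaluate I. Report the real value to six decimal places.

0.183421

Rules hold: Σm=0, L=16 even, 3≤7≤9.
N = 13·7·15 = 1365
Δ = 2!·10!·4!/17! = 1/2042040
Racah Σ t=0..2: t=0:+1/207360 t=1:−1/57600 t=2:+1/207360 = -1/129600
⇒ 3j(6 3 7; 0 0 0)² = 168/12155, sgn +1
Racah Σ t=0..1: t=0:+1/43545600 t=1:−1/8709120 = -1/10886400
⇒ 3j(6 3 7; -4 -2 6)² = 8/357, sgn +1
4πI² = N·(3j₀)²·(3jₘ)² = 1344/3179
I = +1·√(0.422774/4π) = 0.18342116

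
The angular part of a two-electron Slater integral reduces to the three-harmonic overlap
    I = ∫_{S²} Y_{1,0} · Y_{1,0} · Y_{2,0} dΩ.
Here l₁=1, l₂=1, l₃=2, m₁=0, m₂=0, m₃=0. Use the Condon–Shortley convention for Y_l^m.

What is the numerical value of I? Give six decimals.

0.252313

Checks pass: Σm=0; 4 even; l₃=2∈[0,2].
(2·1+1)(2·1+1)(2·2+1) = 45
Δ: 0! 2! 2! / 5! → 1/30
sum: t=0:+1/1 = 1/1
3j²(1 1 2; 0 0 0) = Δ·Π!·Σ² = 2/15  (sign +1)
(m-triple is (0,0,0) — same symbol as above.)
combine: 4πI² = 45·2/15·2/15 = 4/5
take √, sign +1: I = 0.25231325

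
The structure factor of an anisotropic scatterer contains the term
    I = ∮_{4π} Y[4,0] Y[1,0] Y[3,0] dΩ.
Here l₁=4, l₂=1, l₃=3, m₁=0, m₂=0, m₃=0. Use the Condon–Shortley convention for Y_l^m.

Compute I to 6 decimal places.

Rules hold: Σm=0, L=8 even, 3≤3≤5.
N = 9·3·7 = 189
Δ = 2!·6!·0!/9! = 1/252
Racah Σ t=1..1: t=1:−1/36 = -1/36
⇒ 3j(4 1 3; 0 0 0)² = 4/63, sgn +1
(m-triple is (0,0,0) — same symbol as above.)
4πI² = N·(3j₀)²·(3jₘ)² = 16/21
I = +1·√(0.761905/4π) = 0.24623252

0.246233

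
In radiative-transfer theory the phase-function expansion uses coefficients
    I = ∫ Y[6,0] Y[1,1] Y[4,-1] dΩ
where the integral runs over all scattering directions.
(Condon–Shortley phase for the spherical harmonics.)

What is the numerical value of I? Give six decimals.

|6−1|≤4≤6+1 violated ⇒ I = 0

0.000000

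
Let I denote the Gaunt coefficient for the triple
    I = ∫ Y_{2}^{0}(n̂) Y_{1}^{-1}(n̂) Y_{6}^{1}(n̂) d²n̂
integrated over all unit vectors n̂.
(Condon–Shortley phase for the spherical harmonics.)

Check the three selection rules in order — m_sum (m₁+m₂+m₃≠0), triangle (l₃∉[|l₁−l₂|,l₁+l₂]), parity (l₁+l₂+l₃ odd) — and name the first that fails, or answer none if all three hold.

Σmᵢ = 0  ✓
l₃∈[|l₁−l₂|,l₁+l₂]=[1,3], have l₃=6  ✗
Σlᵢ = 9 ⇒ odd

triangle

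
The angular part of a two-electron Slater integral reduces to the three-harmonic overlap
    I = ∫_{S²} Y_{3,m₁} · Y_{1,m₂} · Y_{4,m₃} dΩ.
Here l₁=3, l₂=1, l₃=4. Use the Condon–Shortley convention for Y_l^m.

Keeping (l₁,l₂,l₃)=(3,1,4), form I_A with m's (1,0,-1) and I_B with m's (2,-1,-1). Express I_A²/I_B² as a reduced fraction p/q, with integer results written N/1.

Shared (l₁,l₂,l₃)=(3,1,4): N and (l;000)² cancel in I_A²/I_B².
A: Δ = 0!·6!·2!/9! = 1/252; Racah Σ t=0..0: t=0:+1/48 = 1/48; ⇒ 3j(3 1 4; 1 0 -1)² = 5/84, sgn -1
B: Δ = 0!·6!·2!/9! = 1/252; Racah Σ t=0..0: t=0:+1/240 = 1/240; ⇒ 3j(3 1 4; 2 -1 -1)² = 1/84, sgn -1
I_A²/I_B² = (5/84)/(1/84) = 5/1

5/1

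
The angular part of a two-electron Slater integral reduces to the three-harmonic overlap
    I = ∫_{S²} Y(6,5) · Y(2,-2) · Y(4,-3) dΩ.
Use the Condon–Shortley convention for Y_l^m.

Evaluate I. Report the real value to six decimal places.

-0.288917

Rules hold: Σm=0, L=12 even, 4≤4≤8.
N = 13·5·9 = 585
Δ = 4!·8!·0!/13! = 1/6435
Racah Σ t=2..2: t=2:+1/2304 = 1/2304
⇒ 3j(6 2 4; 0 0 0)² = 5/143, sgn +1
Racah Σ t=0..0: t=0:+1/120960 = 1/120960
⇒ 3j(6 2 4; 5 -2 -3)² = 2/39, sgn -1
4πI² = N·(3j₀)²·(3jₘ)² = 150/143
I = -1·√(1.04895/4π) = -0.28891672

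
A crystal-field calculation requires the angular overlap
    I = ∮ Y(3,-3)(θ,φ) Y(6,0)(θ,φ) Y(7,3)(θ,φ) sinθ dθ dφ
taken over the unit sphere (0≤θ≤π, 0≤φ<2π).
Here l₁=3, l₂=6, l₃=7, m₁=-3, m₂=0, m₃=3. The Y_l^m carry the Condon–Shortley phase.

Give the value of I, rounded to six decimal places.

Checks pass: Σm=0; 16 even; l₃=7∈[3,9].
(2·3+1)(2·6+1)(2·7+1) = 1365
Δ: 2! 4! 10! / 17! → 1/2042040
sum: t=0:+1/207360 t=1:−1/57600 t=2:+1/207360 = -1/129600
3j²(3 6 7; 0 0 0) = Δ·Π!·Σ² = 168/12155  (sign +1)
sum: t=2:+1/829440 = 1/829440
3j²(3 6 7; -3 0 3) = Δ·Π!·Σ² = 225/9724  (sign +1)
combine: 4πI² = 1365·168/12155·225/9724 = 198450/454597
take √, sign +1: I = 0.18638345

0.186383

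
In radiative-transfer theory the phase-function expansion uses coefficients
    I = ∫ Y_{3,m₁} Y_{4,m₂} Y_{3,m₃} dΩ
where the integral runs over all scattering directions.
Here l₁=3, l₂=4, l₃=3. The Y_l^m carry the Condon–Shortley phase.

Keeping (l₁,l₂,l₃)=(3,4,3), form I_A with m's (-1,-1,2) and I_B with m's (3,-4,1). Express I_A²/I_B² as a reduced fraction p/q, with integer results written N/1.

16/21

Shared (l₁,l₂,l₃)=(3,4,3): N and (l;000)² cancel in I_A²/I_B².
A: Δ = 4!·2!·4!/11! = 1/34650; Racah Σ t=2..3: t=2:+1/48 t=3:−1/144 = 1/72; ⇒ 3j(3 4 3; -1 -1 2)² = 16/693, sgn -1
B: Δ = 4!·2!·4!/11! = 1/34650; Racah Σ t=0..0: t=0:+1/1152 = 1/1152; ⇒ 3j(3 4 3; 3 -4 1)² = 1/33, sgn +1
I_A²/I_B² = (16/693)/(1/33) = 16/21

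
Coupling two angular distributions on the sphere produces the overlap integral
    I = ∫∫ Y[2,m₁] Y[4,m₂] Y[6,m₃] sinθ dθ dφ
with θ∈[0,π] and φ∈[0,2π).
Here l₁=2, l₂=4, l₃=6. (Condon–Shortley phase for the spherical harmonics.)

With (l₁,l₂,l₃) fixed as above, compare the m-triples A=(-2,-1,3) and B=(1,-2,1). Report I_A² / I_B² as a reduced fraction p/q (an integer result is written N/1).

9/5

Shared (l₁,l₂,l₃)=(2,4,6): N and (l;000)² cancel in I_A²/I_B².
A: Δ = 0!·4!·8!/13! = 1/6435; Racah Σ t=0..0: t=0:+1/17280 = 1/17280; ⇒ 3j(2 4 6; -2 -1 3)² = 14/715, sgn -1
B: Δ = 0!·4!·8!/13! = 1/6435; Racah Σ t=0..0: t=0:+1/8640 = 1/8640; ⇒ 3j(2 4 6; 1 -2 1)² = 14/1287, sgn -1
I_A²/I_B² = (14/715)/(14/1287) = 9/5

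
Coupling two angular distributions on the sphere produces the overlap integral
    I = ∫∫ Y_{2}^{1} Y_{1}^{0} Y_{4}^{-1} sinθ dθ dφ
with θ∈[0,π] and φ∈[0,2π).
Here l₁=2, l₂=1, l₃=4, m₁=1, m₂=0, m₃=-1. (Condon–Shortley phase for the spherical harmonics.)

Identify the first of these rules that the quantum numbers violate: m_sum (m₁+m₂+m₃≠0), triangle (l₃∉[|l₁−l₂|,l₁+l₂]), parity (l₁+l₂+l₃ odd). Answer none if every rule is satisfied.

Σmᵢ = 0  ✓
l₃∈[|l₁−l₂|,l₁+l₂]=[1,3], have l₃=4  ✗
Σlᵢ = 7 ⇒ odd

triangle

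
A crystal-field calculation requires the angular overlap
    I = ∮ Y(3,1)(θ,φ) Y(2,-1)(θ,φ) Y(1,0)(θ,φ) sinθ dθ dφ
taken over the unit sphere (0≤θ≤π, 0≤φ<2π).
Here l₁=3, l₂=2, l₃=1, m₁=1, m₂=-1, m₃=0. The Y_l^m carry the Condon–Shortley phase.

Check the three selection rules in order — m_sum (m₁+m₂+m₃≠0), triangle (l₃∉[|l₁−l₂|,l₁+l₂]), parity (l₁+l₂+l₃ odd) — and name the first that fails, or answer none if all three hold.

Σmᵢ = 0  ✓
l₃∈[|l₁−l₂|,l₁+l₂]=[1,5], have l₃=1  ✓
Σlᵢ = 6 ⇒ even  ✓

none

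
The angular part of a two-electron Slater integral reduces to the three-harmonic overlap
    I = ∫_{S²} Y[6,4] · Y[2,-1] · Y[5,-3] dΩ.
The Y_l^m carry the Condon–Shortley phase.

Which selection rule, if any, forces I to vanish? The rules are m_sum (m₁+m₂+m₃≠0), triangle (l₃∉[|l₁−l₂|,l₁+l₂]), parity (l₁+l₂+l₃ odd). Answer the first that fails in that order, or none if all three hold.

Σmᵢ = 0  ✓
l₃∈[|l₁−l₂|,l₁+l₂]=[4,8], have l₃=5  ✓
Σlᵢ = 13 ⇒ odd  ✗

parity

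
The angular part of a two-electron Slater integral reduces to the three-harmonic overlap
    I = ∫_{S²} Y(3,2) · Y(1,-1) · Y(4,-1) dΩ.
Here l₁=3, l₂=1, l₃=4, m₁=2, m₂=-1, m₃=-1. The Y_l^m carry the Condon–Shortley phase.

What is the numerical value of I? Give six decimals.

m-sum 0 ✓  L=8 even ✓  2≤4≤4 ✓
Π(2lᵢ+1) = 7×3×9 = 189
triangle coeff Δ(3,1,4) = 1/252
Σ_t [0,0]: t=0:+1/36 = 1/36
(3j)²=4/63 [(3 1 4; 0 0 0)], sign=+1
Σ_t [0,0]: t=0:+1/240 = 1/240
(3j)²=1/84 [(3 1 4; 2 -1 -1)], sign=-1
⇒ 4πI² = 1/7
I = (-1)√(1/7/(4π)) = -0.10662181

-0.106622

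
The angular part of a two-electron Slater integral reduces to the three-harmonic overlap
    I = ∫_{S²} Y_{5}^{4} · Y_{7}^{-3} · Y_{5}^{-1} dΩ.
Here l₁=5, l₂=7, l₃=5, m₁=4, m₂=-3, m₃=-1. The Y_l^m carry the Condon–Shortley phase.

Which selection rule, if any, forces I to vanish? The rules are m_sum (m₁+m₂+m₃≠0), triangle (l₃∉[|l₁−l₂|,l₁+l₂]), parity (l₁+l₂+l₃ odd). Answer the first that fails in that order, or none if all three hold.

parity

azimuthal sum: 4 − 3 − 1 = 0  ✓
2 ≤ 5 ≤ 12 (triangle on l)  ✓
L = 5 + 7 + 5 = 17 (odd)  ✗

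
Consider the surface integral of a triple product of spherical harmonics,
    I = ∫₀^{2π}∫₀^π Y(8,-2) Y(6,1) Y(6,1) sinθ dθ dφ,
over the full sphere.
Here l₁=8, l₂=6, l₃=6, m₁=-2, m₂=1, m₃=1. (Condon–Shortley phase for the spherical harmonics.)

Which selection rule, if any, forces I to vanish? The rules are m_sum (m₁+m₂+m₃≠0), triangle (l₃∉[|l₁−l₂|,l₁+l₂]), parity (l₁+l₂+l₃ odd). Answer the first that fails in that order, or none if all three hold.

Σmᵢ = 0  ✓
l₃∈[|l₁−l₂|,l₁+l₂]=[2,14], have l₃=6  ✓
Σlᵢ = 20 ⇒ even  ✓

none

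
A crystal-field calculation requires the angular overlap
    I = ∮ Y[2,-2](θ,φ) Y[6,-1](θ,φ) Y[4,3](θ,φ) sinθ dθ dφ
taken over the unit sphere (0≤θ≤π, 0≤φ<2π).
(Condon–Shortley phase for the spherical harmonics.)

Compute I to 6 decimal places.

Checks pass: Σm=0; 12 even; l₃=4∈[4,8].
(2·2+1)(2·6+1)(2·4+1) = 585
Δ: 4! 0! 8! / 13! → 1/6435
sum: t=2:+1/2304 = 1/2304
3j²(2 6 4; 0 0 0) = Δ·Π!·Σ² = 5/143  (sign +1)
sum: t=4:+1/120960 = 1/120960
3j²(2 6 4; -2 -1 3) = Δ·Π!·Σ² = 1/1287  (sign -1)
combine: 4πI² = 585·5/143·1/1287 = 25/1573
take √, sign -1: I = -0.03556319

-0.035563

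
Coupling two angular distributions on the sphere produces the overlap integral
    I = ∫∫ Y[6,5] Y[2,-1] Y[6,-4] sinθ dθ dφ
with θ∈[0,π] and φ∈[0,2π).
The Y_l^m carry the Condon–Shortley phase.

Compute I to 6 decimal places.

-0.197649

Rules hold: Σm=0, L=14 even, 4≤6≤8.
N = 13·5·13 = 845
Δ = 2!·10!·2!/15! = 1/90090
Racah Σ t=0..2: t=0:+1/69120 t=1:−1/14400 t=2:+1/69120 = -7/172800
⇒ 3j(6 2 6; 0 0 0)² = 14/715, sgn -1
Racah Σ t=0..1: t=0:+1/725760 t=1:−1/7257600 = 1/806400
⇒ 3j(6 2 6; 5 -1 -4)² = 27/910, sgn +1
4πI² = N·(3j₀)²·(3jₘ)² = 27/55
I = -1·√(0.490909/4π) = -0.19764945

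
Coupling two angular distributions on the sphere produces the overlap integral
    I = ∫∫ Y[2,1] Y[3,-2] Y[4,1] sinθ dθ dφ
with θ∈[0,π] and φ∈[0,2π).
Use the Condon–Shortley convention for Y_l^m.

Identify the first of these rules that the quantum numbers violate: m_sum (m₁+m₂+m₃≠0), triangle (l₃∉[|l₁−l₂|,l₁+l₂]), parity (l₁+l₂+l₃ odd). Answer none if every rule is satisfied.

parity

azimuthal sum: 1 − 2 + 1 = 0  ✓
1 ≤ 4 ≤ 5 (triangle on l)  ✓
L = 2 + 3 + 4 = 9 (odd)  ✗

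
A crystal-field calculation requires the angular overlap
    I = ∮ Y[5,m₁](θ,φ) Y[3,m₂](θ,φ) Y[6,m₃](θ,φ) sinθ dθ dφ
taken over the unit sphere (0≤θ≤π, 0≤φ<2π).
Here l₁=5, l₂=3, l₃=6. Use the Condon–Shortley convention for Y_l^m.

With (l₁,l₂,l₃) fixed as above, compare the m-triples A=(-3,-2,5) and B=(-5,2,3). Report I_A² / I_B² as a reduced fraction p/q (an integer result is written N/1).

Shared (l₁,l₂,l₃)=(5,3,6): N and (l;000)² cancel in I_A²/I_B².
A: Δ = 2!·8!·4!/15! = 1/675675; Racah Σ t=0..1: t=0:+1/483840 t=1:−1/120960 = -1/161280; ⇒ 3j(5 3 6; -3 -2 5)² = 2/91, sgn +1
B: Δ = 2!·8!·4!/15! = 1/675675; Racah Σ t=2..2: t=2:+1/483840 = 1/483840; ⇒ 3j(5 3 6; -5 2 3)² = 6/1001, sgn -1
I_A²/I_B² = (2/91)/(6/1001) = 11/3

11/3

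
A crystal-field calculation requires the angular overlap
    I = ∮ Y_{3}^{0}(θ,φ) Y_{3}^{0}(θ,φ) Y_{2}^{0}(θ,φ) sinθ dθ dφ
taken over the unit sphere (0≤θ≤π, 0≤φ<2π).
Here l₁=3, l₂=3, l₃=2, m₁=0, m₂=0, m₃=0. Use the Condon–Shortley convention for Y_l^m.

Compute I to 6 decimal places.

Rules hold: Σm=0, L=8 even, 0≤2≤6.
N = 7·7·5 = 245
Δ = 4!·2!·2!/9! = 1/3780
Racah Σ t=1..3: t=1:−1/24 t=2:+1/4 t=3:−1/24 = 1/6
⇒ 3j(3 3 2; 0 0 0)² = 4/105, sgn +1
(m-triple is (0,0,0) — same symbol as above.)
4πI² = N·(3j₀)²·(3jₘ)² = 16/45
I = +1·√(0.355556/4π) = 0.16820883

0.168209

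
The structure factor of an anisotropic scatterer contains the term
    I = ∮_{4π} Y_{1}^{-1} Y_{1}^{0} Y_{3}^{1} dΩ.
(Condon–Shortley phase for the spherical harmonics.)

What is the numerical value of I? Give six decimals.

0.000000

|1−1|≤3≤1+1 violated ⇒ I = 0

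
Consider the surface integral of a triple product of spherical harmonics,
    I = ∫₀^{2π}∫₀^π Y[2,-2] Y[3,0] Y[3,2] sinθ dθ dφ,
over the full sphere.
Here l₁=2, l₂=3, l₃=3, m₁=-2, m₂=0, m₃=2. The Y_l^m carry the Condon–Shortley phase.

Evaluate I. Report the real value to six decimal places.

-0.188063

m-sum 0 ✓  L=8 even ✓  1≤3≤5 ✓
Π(2lᵢ+1) = 5×7×7 = 245
triangle coeff Δ(2,3,3) = 1/3780
Σ_t [0,2]: t=0:+1/24 t=1:−1/4 t=2:+1/24 = -1/6
(3j)²=4/105 [(2 3 3; 0 0 0)], sign=+1
Σ_t [2,2]: t=2:+1/24 = 1/24
(3j)²=1/21 [(2 3 3; -2 0 2)], sign=-1
⇒ 4πI² = 4/9
I = (-1)√(4/9/(4π)) = -0.18806319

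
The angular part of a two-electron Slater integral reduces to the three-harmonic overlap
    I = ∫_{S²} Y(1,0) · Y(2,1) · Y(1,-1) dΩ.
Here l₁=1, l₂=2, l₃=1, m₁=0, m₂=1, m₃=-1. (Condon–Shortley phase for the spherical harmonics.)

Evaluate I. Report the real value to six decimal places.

Checks pass: Σm=0; 4 even; l₃=1∈[1,3].
(2·1+1)(2·2+1)(2·1+1) = 45
Δ: 2! 0! 2! / 5! → 1/30
sum: t=1:−1/1 = -1/1
3j²(1 2 1; 0 0 0) = Δ·Π!·Σ² = 2/15  (sign +1)
sum: t=1:−1/2 = -1/2
3j²(1 2 1; 0 1 -1) = Δ·Π!·Σ² = 1/10  (sign -1)
combine: 4πI² = 45·2/15·1/10 = 3/5
take √, sign -1: I = -0.21850969

-0.218510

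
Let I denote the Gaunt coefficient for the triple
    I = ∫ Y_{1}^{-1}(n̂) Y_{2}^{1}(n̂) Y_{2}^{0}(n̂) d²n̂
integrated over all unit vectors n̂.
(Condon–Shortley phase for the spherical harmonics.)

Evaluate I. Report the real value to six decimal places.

l₁+l₂+l₃=5 is odd: 3j(l;000)=0 ⇒ I=0

0.000000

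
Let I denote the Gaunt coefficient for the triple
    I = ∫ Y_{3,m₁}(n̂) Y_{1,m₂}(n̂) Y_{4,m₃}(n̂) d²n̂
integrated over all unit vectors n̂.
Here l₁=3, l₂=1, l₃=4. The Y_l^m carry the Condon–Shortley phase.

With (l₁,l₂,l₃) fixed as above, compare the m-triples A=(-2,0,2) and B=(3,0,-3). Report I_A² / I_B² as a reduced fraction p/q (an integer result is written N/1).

12/7

Same 3,1,4: normalisation and zero-m 3j drop out of the ratio.
A: Δ: 0! 6! 2! / 9! → 1/252; sum: t=0:+1/120 = 1/120; 3j²(3 1 4; -2 0 2) = Δ·Π!·Σ² = 1/21  (sign +1)
B: Δ: 0! 6! 2! / 9! → 1/252; sum: t=0:+1/720 = 1/720; 3j²(3 1 4; 3 0 -3) = Δ·Π!·Σ² = 1/36  (sign -1)
I_A²/I_B² = (1/21)/(1/36) = 12/7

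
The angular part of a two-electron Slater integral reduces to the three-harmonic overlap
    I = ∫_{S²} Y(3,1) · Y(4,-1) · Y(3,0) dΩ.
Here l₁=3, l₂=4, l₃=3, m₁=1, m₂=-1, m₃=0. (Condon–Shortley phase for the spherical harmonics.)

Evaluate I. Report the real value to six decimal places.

-0.099323

m-sum 0 ✓  L=10 even ✓  1≤3≤7 ✓
Π(2lᵢ+1) = 7×9×7 = 441
triangle coeff Δ(3,4,3) = 1/34650
Σ_t [1,3]: t=1:−1/72 t=2:+1/16 t=3:−1/72 = 5/144
(3j)²=2/77 [(3 4 3; 0 0 0)], sign=-1
Σ_t [0,2]: t=0:+1/288 t=1:−1/24 t=2:+1/48 = -5/288
(3j)²=5/462 [(3 4 3; 1 -1 0)], sign=+1
⇒ 4πI² = 15/121
I = (-1)√(15/121/(4π)) = -0.09932258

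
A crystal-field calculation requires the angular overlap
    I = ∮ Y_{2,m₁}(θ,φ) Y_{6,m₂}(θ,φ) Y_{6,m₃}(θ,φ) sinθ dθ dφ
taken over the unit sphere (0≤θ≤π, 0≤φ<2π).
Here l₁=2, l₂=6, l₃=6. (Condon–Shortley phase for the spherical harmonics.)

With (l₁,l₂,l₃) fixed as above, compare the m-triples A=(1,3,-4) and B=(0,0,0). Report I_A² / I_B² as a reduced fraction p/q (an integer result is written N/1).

5/4

l's match ⇒ only the (l;m) 3-j factors differ between A and B.
A: triangle coeff Δ(2,6,6) = 1/90090; Σ_t [0,1]: t=0:+1/725760 t=1:−1/161280 = -1/207360; (3j)²=7/286 [(2 6 6; 1 3 -4)], sign=-1
B: triangle coeff Δ(2,6,6) = 1/90090; Σ_t [0,2]: t=0:+1/69120 t=1:−1/14400 t=2:+1/69120 = -7/172800; (3j)²=14/715 [(2 6 6; 0 0 0)], sign=-1
I_A²/I_B² = (7/286)/(14/715) = 5/4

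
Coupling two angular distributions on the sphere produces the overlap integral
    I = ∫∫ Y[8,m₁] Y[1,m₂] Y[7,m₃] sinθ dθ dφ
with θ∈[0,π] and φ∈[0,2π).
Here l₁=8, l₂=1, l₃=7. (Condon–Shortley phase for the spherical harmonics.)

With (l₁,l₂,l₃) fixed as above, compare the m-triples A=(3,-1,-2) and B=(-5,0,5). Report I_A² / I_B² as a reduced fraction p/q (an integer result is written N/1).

l's match ⇒ only the (l;m) 3-j factors differ between A and B.
A: triangle coeff Δ(8,1,7) = 1/2040; Σ_t [0,0]: t=0:+1/87091200 = 1/87091200; (3j)²=11/408 [(8 1 7; 3 -1 -2)], sign=-1
B: triangle coeff Δ(8,1,7) = 1/2040; Σ_t [1,1]: t=1:−1/958003200 = -1/958003200; (3j)²=13/680 [(8 1 7; -5 0 5)], sign=-1
I_A²/I_B² = (11/408)/(13/680) = 55/39

55/39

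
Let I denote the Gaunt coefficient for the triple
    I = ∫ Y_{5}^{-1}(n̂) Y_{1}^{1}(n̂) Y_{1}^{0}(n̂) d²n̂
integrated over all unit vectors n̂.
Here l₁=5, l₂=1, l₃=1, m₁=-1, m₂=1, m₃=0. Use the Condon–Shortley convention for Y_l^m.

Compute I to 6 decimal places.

|5−1|≤1≤5+1 violated ⇒ I = 0

0.000000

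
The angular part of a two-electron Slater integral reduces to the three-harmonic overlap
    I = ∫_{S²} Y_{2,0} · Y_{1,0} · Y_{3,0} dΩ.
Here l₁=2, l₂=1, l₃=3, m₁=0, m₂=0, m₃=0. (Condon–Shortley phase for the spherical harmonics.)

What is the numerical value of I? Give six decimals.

Rules hold: Σm=0, L=6 even, 1≤3≤3.
N = 5·3·7 = 105
Δ = 0!·4!·2!/7! = 1/105
Racah Σ t=0..0: t=0:+1/4 = 1/4
⇒ 3j(2 1 3; 0 0 0)² = 3/35, sgn -1
(m-triple is (0,0,0) — same symbol as above.)
4πI² = N·(3j₀)²·(3jₘ)² = 27/35
I = +1·√(0.771429/4π) = 0.24776670

0.247767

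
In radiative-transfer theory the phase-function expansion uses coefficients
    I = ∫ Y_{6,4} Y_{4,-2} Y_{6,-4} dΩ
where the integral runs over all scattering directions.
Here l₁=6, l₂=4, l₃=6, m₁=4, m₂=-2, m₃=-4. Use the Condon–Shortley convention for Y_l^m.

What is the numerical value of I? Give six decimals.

0.000000

m-sum = 4 − 2 − 4 = -2 ≠ 0 ⇒ I = 0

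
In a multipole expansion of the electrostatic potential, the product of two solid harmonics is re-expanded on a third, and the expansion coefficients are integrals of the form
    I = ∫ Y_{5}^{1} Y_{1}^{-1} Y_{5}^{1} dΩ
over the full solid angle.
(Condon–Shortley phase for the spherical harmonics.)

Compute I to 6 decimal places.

0.000000

Σmᵢ = 1 ≠ 0, so the φ-integral vanishes; I = 0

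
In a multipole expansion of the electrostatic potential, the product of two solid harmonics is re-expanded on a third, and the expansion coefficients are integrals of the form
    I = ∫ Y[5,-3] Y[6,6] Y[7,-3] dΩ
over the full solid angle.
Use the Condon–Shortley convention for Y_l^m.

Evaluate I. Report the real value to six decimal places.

-0.117735

Checks pass: Σm=0; 18 even; l₃=7∈[1,11].
(2·5+1)(2·6+1)(2·7+1) = 2145
Δ: 4! 6! 8! / 19! → 1/174594420
sum: t=0:+1/4147200 t=1:−1/207360 t=2:+1/82944 t=3:−1/207360 t=4:+1/4147200 = 1/345600
3j²(5 6 7; 0 0 0) = Δ·Π!·Σ² = 420/46189  (sign -1)
sum: t=4:+1/46448640 = 1/46448640
3j²(5 6 7; -3 6 -3) = Δ·Π!·Σ² = 75/8398  (sign +1)
combine: 4πI² = 2145·420/46189·75/8398 = 236250/1356277
take √, sign -1: I = -0.11773532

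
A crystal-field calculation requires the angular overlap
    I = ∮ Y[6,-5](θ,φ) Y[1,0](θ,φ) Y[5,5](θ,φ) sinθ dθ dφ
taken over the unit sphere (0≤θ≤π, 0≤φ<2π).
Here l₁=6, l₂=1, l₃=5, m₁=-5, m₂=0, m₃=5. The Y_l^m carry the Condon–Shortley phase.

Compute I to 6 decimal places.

-0.135514

m-sum 0 ✓  L=12 even ✓  5≤5≤7 ✓
Π(2lᵢ+1) = 13×3×11 = 429
triangle coeff Δ(6,1,5) = 1/858
Σ_t [1,1]: t=1:−1/14400 = -1/14400
(3j)²=6/143 [(6 1 5; 0 0 0)], sign=+1
Σ_t [1,1]: t=1:−1/3628800 = -1/3628800
(3j)²=1/78 [(6 1 5; -5 0 5)], sign=-1
⇒ 4πI² = 3/13
I = (-1)√(3/13/(4π)) = -0.13551395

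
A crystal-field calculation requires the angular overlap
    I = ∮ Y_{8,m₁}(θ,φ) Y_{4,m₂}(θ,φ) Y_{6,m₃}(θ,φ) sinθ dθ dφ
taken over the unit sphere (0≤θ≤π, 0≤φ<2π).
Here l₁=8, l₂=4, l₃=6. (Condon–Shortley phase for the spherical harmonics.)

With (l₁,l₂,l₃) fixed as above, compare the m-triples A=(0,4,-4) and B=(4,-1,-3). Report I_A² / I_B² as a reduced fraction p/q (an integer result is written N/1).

5880/20339

Same 8,4,6: normalisation and zero-m 3j drop out of the ratio.
A: Δ: 6! 10! 2! / 19! → 1/23279256; sum: t=6:+1/116121600 = 1/116121600; 3j²(8 4 6; 0 4 -4) = Δ·Π!·Σ² = 70/46189  (sign +1)
B: Δ: 6! 10! 2! / 19! → 1/23279256; sum: t=1:−1/7257600 t=2:+1/3870720 t=3:−1/26127360 = 43/522547200; 3j²(8 4 6; 4 -1 -3) = Δ·Π!·Σ² = 1849/352716  (sign -1)
I_A²/I_B² = (70/46189)/(1849/352716) = 5880/20339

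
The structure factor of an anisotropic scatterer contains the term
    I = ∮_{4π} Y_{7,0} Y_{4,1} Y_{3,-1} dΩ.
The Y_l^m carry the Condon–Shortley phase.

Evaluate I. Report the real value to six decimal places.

0.182674

m-sum 0 ✓  L=14 even ✓  3≤3≤11 ✓
Π(2lᵢ+1) = 15×9×7 = 945
triangle coeff Δ(7,4,3) = 1/45045
Σ_t [4,4]: t=4:+1/20736 = 1/20736
(3j)²=35/1287 [(7 4 3; 0 0 0)], sign=-1
Σ_t [5,5]: t=5:−1/34560 = -1/34560
(3j)²=7/429 [(7 4 3; 0 1 -1)], sign=-1
⇒ 4πI² = 8575/20449
I = (+1)√(8575/20449/(4π)) = 0.18267373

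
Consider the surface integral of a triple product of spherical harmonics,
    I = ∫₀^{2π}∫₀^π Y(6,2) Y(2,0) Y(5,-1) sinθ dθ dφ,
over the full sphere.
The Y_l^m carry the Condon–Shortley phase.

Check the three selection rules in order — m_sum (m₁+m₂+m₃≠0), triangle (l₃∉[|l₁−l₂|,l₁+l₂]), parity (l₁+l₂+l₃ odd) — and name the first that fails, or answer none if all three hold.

Σmᵢ = 1  ✗
l₃∈[|l₁−l₂|,l₁+l₂]=[4,8], have l₃=5
Σlᵢ = 13 ⇒ odd

m_sum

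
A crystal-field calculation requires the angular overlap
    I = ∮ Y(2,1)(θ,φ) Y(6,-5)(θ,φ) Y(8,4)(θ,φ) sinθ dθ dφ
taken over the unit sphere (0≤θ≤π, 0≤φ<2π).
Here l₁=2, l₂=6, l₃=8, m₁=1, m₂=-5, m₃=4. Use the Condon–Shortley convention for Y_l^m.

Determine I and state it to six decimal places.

0.058794

Rules hold: Σm=0, L=16 even, 4≤8≤8.
N = 5·13·17 = 1105
Δ = 0!·4!·12!/17! = 1/30940
Racah Σ t=0..0: t=0:+1/2073600 = 1/2073600
⇒ 3j(2 6 8; 0 0 0)² = 28/1105, sgn +1
Racah Σ t=0..0: t=0:+1/239500800 = 1/239500800
⇒ 3j(2 6 8; 1 -5 4)² = 12/7735, sgn +1
4πI² = N·(3j₀)²·(3jₘ)² = 48/1105
I = +1·√(0.0434389/4π) = 0.05879421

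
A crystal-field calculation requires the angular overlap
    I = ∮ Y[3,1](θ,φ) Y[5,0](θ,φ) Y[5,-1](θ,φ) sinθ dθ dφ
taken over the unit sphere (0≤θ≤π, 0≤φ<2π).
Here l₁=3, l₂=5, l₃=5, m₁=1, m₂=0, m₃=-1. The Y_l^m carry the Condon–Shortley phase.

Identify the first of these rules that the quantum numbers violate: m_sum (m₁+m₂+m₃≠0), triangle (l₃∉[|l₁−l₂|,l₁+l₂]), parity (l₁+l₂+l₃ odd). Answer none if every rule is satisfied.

Σmᵢ = 0  ✓
l₃∈[|l₁−l₂|,l₁+l₂]=[2,8], have l₃=5  ✓
Σlᵢ = 13 ⇒ odd  ✗

parity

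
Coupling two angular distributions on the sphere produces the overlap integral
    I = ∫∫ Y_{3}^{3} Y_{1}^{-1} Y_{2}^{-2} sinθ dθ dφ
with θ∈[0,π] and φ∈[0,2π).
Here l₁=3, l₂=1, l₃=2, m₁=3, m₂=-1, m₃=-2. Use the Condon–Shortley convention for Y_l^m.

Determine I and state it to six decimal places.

-0.319865

Rules hold: Σm=0, L=6 even, 2≤2≤4.
N = 7·3·5 = 105
Δ = 2!·4!·0!/7! = 1/105
Racah Σ t=1..1: t=1:−1/4 = -1/4
⇒ 3j(3 1 2; 0 0 0)² = 3/35, sgn -1
Racah Σ t=0..0: t=0:+1/48 = 1/48
⇒ 3j(3 1 2; 3 -1 -2)² = 1/7, sgn +1
4πI² = N·(3j₀)²·(3jₘ)² = 9/7
I = -1·√(1.28571/4π) = -0.31986543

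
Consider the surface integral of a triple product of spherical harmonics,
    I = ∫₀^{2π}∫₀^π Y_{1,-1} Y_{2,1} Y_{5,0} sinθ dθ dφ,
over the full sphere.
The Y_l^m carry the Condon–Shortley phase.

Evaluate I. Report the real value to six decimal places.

0.000000

triangle: need 1≤l₃≤3, have 5; I=0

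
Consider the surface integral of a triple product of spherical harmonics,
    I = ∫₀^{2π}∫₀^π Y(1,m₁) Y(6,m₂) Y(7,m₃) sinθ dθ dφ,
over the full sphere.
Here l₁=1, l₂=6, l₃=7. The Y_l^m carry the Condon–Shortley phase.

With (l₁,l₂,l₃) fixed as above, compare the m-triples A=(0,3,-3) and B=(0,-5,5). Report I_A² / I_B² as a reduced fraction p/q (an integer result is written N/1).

Shared (l₁,l₂,l₃)=(1,6,7): N and (l;000)² cancel in I_A²/I_B².
A: Δ = 0!·2!·12!/15! = 1/1365; Racah Σ t=0..0: t=0:+1/2177280 = 1/2177280; ⇒ 3j(1 6 7; 0 3 -3)² = 8/273, sgn +1
B: Δ = 0!·2!·12!/15! = 1/1365; Racah Σ t=0..0: t=0:+1/39916800 = 1/39916800; ⇒ 3j(1 6 7; 0 -5 5)² = 8/455, sgn +1
I_A²/I_B² = (8/273)/(8/455) = 5/3

5/3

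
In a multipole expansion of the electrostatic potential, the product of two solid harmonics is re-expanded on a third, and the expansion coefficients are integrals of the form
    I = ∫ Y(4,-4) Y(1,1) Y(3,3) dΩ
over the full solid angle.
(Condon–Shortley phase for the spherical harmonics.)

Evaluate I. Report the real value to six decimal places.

Checks pass: Σm=0; 8 even; l₃=3∈[3,5].
(2·4+1)(2·1+1)(2·3+1) = 189
Δ: 2! 6! 0! / 9! → 1/252
sum: t=1:−1/36 = -1/36
3j²(4 1 3; 0 0 0) = Δ·Π!·Σ² = 4/63  (sign +1)
sum: t=2:+1/1440 = 1/1440
3j²(4 1 3; -4 1 3) = Δ·Π!·Σ² = 1/9  (sign +1)
combine: 4πI² = 189·4/63·1/9 = 4/3
take √, sign +1: I = 0.32573501

0.325735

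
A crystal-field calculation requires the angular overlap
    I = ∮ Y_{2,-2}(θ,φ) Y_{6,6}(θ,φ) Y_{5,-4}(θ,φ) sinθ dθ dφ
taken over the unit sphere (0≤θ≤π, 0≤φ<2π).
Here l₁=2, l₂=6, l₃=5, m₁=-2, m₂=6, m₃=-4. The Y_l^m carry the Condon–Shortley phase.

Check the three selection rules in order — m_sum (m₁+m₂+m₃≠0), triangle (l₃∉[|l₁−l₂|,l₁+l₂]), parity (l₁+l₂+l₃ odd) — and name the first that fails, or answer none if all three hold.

Σmᵢ = 0  ✓
l₃∈[|l₁−l₂|,l₁+l₂]=[4,8], have l₃=5  ✓
Σlᵢ = 13 ⇒ odd  ✗

parity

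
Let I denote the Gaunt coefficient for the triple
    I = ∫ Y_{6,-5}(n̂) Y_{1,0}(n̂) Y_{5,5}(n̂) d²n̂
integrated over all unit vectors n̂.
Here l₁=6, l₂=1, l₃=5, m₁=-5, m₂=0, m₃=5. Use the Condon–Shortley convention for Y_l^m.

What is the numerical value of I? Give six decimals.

-0.135514

Checks pass: Σm=0; 12 even; l₃=5∈[5,7].
(2·6+1)(2·1+1)(2·5+1) = 429
Δ: 2! 10! 0! / 13! → 1/858
sum: t=1:−1/14400 = -1/14400
3j²(6 1 5; 0 0 0) = Δ·Π!·Σ² = 6/143  (sign +1)
sum: t=1:−1/3628800 = -1/3628800
3j²(6 1 5; -5 0 5) = Δ·Π!·Σ² = 1/78  (sign -1)
combine: 4πI² = 429·6/143·1/78 = 3/13
take √, sign -1: I = -0.13551395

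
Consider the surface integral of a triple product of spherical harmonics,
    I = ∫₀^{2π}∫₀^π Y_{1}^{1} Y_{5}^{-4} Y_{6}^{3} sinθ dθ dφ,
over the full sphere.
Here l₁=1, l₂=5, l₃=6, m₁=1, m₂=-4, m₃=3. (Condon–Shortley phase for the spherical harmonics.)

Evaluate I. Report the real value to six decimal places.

-0.070770

Checks pass: Σm=0; 12 even; l₃=6∈[4,6].
(2·1+1)(2·5+1)(2·6+1) = 429
Δ: 0! 2! 10! / 13! → 1/858
sum: t=0:+1/14400 = 1/14400
3j²(1 5 6; 0 0 0) = Δ·Π!·Σ² = 6/143  (sign +1)
sum: t=0:+1/725760 = 1/725760
3j²(1 5 6; 1 -4 3) = Δ·Π!·Σ² = 1/286  (sign -1)
combine: 4πI² = 429·6/143·1/286 = 9/143
take √, sign -1: I = -0.07076985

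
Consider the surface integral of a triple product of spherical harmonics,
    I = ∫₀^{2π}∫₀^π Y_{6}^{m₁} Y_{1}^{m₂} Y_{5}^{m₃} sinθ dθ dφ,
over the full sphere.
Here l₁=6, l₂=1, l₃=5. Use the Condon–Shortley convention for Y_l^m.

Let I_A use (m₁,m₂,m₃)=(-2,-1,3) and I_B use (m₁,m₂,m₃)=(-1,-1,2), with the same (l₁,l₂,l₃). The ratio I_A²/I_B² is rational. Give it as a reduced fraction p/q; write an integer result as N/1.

l's match ⇒ only the (l;m) 3-j factors differ between A and B.
A: triangle coeff Δ(6,1,5) = 1/858; Σ_t [0,0]: t=0:+1/161280 = 1/161280; (3j)²=1/143 [(6 1 5; -2 -1 3)], sign=+1
B: triangle coeff Δ(6,1,5) = 1/858; Σ_t [0,0]: t=0:+1/60480 = 1/60480; (3j)²=5/429 [(6 1 5; -1 -1 2)], sign=-1
I_A²/I_B² = (1/143)/(5/429) = 3/5

3/5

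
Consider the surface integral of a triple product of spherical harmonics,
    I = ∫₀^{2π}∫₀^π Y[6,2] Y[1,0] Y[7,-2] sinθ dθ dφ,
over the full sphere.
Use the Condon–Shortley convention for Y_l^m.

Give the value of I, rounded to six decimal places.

0.234717

Rules hold: Σm=0, L=14 even, 5≤7≤7.
N = 13·3·15 = 585
Δ = 0!·12!·2!/15! = 1/1365
Racah Σ t=0..0: t=0:+1/518400 = 1/518400
⇒ 3j(6 1 7; 0 0 0)² = 7/195, sgn -1
Racah Σ t=0..0: t=0:+1/967680 = 1/967680
⇒ 3j(6 1 7; 2 0 -2)² = 3/91, sgn -1
4πI² = N·(3j₀)²·(3jₘ)² = 9/13
I = +1·√(0.692308/4π) = 0.23471705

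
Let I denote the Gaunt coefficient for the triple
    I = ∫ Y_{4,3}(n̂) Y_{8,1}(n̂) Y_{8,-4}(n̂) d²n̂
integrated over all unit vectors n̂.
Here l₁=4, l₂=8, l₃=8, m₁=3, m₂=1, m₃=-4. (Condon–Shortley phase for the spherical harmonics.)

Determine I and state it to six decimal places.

m-sum 0 ✓  L=20 even ✓  4≤8≤12 ✓
Π(2lᵢ+1) = 9×17×17 = 2601
triangle coeff Δ(4,8,8) = 1/185175900
Σ_t [0,4]: t=0:+1/557383680 t=1:−1/21772800 t=2:+1/8294400 t=3:−1/21772800 t=4:+1/557383680 = 1/30965760
(3j)²=36/4199 [(4 8 8; 0 0 0)], sign=+1
Σ_t [0,1]: t=0:+1/313528320 t=1:−1/139345920 = -1/250822656
(3j)²=1375/151164 [(4 8 8; 3 1 -4)], sign=-1
⇒ 4πI² = 12375/61009
I = (-1)√(12375/61009/(4π)) = -0.12704884

-0.127049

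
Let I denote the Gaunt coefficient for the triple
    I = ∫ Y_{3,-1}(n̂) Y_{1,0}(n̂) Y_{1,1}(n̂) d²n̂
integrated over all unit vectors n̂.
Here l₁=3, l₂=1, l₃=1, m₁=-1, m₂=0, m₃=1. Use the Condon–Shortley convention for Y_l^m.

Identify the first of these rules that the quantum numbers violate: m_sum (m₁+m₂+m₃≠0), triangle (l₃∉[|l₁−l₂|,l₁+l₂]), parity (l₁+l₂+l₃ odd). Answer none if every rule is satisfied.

azimuthal sum: -1 + 0 + 1 = 0  ✓
2 ≤ 1 ≤ 4 (triangle on l)  ✗
L = 3 + 1 + 1 = 5 (odd)

triangle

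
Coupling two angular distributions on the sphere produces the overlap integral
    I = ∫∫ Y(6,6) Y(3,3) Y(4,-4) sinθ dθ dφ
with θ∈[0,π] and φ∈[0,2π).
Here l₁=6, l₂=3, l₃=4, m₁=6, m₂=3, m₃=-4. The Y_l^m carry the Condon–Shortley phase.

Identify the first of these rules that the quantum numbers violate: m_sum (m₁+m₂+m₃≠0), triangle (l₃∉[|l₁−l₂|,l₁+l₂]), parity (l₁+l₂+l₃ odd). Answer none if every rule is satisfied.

Σmᵢ = 5  ✗
l₃∈[|l₁−l₂|,l₁+l₂]=[3,9], have l₃=4
Σlᵢ = 13 ⇒ odd

m_sum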